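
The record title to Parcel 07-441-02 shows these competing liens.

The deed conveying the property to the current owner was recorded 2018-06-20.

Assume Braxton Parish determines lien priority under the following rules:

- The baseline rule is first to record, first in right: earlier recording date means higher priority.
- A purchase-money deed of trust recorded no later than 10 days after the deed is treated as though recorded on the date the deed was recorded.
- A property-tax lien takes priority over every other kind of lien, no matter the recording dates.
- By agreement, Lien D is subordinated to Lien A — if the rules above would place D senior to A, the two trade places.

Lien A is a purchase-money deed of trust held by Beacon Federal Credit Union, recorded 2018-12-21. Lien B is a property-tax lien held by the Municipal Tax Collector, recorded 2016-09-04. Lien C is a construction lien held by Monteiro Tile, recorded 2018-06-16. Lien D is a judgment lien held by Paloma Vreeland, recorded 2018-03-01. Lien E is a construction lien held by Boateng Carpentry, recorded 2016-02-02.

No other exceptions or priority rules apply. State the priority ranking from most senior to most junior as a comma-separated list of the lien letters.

Effective dates: A was recorded 184 days after the deed — beyond 10 days — so no relation-back applies.
B is a property-tax lien and takes priority over every other lien.
The other liens, earliest effective date first: E (2016-02-02), D (2018-03-01), C (2018-06-16), A (2018-12-21).
Because D would otherwise rank above A, the subordination swaps them.

B, E, A, C, D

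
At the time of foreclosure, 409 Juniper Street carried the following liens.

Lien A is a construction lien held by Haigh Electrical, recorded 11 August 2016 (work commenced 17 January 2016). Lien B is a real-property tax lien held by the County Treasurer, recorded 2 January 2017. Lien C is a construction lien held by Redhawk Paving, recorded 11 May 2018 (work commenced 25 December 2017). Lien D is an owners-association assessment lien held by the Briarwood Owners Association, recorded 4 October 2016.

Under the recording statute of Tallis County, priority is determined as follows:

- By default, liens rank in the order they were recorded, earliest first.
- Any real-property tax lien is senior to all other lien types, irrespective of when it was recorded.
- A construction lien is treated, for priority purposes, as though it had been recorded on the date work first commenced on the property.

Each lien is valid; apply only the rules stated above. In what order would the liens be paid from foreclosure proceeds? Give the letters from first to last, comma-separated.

B, A, D, C

Adjusting effective dates: A relates back to 17 January 2016 (work commenced); C relates back to 25 December 2017 (work commenced).
B is a real-property tax lien and takes priority over every other lien.
Among the remaining liens, by effective date: A (17 January 2016), D (4 October 2016), C (25 December 2017).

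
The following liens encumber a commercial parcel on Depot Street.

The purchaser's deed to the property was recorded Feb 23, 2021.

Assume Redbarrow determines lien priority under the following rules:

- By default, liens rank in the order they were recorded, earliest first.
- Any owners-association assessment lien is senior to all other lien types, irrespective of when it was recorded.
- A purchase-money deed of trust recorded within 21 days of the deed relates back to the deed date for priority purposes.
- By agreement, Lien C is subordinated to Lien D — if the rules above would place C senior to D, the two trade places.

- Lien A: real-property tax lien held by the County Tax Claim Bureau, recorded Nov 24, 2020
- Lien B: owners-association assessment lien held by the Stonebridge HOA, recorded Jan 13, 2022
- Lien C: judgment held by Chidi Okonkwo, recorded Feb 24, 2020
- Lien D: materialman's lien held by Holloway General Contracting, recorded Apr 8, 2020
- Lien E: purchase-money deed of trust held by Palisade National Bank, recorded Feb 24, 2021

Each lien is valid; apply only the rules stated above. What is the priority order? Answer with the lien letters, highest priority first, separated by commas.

B, D, C, A, E

Adjusting effective dates: E was recorded within the 21-day window, so its effective date is the deed date Feb 23, 2021.
B, as an owners-association assessment lien, has superpriority and ranks first.
Ordering the rest by effective date: C (Feb 24, 2020), D (Apr 8, 2020), A (Nov 24, 2020), E (Feb 23, 2021).
C is senior to D before the subordination, so the two trade places.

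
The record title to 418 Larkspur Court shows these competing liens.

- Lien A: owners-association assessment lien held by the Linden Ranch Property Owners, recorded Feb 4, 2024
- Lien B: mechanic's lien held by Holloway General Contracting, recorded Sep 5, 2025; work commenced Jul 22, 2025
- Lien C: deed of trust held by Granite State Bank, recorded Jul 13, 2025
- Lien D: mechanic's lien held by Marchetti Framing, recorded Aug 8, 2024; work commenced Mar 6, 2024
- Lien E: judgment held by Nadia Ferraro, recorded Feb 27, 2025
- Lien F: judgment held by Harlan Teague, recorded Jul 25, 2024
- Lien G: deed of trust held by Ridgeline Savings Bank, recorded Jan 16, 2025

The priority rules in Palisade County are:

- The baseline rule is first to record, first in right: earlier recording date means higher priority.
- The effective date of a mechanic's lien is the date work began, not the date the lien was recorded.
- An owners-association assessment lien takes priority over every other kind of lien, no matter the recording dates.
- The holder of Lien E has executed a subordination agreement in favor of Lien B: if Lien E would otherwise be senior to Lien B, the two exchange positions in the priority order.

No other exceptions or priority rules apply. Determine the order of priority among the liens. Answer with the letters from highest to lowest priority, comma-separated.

Effective dates: B's effective date is Jul 22, 2025, when work began; D relates back to Mar 6, 2024 (work commenced).
A, as an owners-association assessment lien, has superpriority and ranks first.
The other liens, earliest effective date first: D (Mar 6, 2024), F (Jul 25, 2024), G (Jan 16, 2025), E (Feb 27, 2025), C (Jul 13, 2025), B (Jul 22, 2025).
E is senior to B before the subordination, so the two trade places.

A, D, F, G, B, C, E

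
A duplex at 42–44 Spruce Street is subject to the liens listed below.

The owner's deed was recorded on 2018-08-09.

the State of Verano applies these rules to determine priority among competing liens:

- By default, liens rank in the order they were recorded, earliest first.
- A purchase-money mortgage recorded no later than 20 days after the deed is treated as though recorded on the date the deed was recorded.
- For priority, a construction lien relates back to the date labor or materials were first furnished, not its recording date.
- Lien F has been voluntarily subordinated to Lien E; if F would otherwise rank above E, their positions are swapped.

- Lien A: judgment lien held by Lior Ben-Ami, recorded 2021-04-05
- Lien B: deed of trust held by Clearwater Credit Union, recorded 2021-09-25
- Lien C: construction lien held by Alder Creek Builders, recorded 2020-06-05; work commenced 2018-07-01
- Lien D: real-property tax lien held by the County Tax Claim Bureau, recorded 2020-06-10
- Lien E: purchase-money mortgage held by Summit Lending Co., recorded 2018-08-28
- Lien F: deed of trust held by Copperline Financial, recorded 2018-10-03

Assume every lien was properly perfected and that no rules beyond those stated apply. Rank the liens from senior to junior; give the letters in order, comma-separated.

C, E, F, D, A, B

First, effective dates: C's effective date is 2018-07-01, when work began; E was recorded within the 20-day window, so its effective date is the deed date 2018-08-09.
Sorted by effective date: C (2018-07-01), E (2018-08-09), F (2018-10-03), D (2020-06-10), A (2021-04-05), B (2021-09-25).
Since F is not senior to E, the subordination leaves the order unchanged.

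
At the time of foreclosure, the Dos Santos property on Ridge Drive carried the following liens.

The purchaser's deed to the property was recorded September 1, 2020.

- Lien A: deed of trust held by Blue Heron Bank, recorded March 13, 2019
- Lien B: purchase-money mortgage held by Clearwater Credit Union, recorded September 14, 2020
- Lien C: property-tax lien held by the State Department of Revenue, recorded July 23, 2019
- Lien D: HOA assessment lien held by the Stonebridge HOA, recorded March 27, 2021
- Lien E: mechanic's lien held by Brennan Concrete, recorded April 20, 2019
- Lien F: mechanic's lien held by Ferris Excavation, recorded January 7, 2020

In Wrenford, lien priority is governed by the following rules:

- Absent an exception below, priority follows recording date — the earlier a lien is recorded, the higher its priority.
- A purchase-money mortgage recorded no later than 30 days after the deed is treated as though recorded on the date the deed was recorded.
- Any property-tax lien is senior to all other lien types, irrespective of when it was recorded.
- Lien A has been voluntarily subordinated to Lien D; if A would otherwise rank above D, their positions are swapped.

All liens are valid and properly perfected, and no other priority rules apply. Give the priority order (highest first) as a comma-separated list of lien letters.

C, D, E, F, B, A

Effective dates: B relates back to the deed date September 1, 2020.
As a property-tax lien, C is senior to every other lien.
The other liens, earliest effective date first: A (March 13, 2019), E (April 20, 2019), F (January 7, 2020), B (September 1, 2020), D (March 27, 2021).
The subordination applies — A was senior to D — so A and D swap.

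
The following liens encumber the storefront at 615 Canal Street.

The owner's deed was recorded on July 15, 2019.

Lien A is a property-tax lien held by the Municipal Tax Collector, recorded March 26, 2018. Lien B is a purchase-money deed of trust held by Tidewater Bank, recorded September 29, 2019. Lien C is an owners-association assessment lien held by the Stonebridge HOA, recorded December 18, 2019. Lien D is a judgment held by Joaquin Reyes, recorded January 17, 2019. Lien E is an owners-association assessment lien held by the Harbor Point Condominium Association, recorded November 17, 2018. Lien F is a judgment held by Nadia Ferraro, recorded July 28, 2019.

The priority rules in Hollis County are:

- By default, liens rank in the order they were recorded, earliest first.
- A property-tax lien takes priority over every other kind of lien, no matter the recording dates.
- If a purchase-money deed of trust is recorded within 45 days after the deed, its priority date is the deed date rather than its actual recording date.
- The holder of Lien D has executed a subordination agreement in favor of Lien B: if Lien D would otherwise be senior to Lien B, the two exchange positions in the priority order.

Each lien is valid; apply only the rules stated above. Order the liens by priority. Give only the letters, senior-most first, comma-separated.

A, E, B, F, D, C

Adjusting effective dates: B was recorded 76 days after the deed — beyond 45 days — so no relation-back applies.
A, as a property-tax lien, has superpriority and ranks first.
Among the remaining liens, by effective date: E (November 17, 2018), D (January 17, 2019), F (July 28, 2019), B (September 29, 2019), C (December 18, 2019).
The subordination applies — D was senior to B — so D and B swap.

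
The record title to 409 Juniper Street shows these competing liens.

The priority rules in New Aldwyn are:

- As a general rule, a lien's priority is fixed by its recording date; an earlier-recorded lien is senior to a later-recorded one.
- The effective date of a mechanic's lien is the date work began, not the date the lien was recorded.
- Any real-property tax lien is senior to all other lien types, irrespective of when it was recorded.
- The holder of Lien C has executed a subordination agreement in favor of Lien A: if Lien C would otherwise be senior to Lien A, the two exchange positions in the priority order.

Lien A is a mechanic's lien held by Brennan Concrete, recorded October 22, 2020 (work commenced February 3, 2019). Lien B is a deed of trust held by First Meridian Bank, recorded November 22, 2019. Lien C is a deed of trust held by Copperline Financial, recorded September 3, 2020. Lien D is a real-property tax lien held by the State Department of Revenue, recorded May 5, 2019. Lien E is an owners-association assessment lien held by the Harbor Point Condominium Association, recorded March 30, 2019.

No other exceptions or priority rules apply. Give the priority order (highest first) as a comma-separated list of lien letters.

D, A, E, B, C

Effective dates: A is treated as recorded February 3, 2019, the work-commencement date.
D is a real-property tax lien, so it outranks all other liens regardless of date.
Ordering the rest by effective date: A (February 3, 2019), E (March 30, 2019), B (November 22, 2019), C (September 3, 2020).
C is already junior to A, so the subordination agreement changes nothing.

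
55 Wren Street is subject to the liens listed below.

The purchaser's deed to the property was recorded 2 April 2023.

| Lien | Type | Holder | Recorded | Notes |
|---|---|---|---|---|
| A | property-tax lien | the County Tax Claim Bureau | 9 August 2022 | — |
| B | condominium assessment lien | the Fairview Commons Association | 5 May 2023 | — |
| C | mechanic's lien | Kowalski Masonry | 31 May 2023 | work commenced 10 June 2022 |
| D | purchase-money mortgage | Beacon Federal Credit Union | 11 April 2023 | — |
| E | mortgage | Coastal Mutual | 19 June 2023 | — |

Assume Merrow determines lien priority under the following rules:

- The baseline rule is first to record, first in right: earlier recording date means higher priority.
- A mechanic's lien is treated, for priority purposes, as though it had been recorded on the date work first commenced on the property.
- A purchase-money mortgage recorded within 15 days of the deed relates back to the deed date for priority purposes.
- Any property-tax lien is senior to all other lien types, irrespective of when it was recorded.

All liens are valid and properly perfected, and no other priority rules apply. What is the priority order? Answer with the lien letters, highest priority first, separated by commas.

Adjusting effective dates: C's effective date is 10 June 2022, when work began; D relates back to the deed date 2 April 2023.
As a property-tax lien, A is senior to every other lien.
Remaining liens by effective date: C (10 June 2022), D (2 April 2023), B (5 May 2023), E (19 June 2023).

A, C, D, B, E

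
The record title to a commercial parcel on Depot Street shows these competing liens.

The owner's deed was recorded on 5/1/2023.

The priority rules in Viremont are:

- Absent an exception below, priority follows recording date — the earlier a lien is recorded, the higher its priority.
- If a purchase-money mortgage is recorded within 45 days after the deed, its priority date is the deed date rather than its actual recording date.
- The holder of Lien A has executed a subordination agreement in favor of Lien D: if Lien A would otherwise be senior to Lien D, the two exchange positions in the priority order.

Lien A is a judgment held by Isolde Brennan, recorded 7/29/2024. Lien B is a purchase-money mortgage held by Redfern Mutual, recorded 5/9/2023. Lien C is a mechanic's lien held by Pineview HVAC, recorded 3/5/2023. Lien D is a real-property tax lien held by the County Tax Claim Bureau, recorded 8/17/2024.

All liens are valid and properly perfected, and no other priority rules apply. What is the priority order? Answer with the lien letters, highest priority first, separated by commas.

C, B, D, A

Effective dates after the stated exceptions: B was recorded within the 45-day window, so its effective date is the deed date 5/1/2023.
Sorted by effective date: C (3/5/2023), B (5/1/2023), A (7/29/2024), D (8/17/2024).
A is senior to D before the subordination, so the two trade places.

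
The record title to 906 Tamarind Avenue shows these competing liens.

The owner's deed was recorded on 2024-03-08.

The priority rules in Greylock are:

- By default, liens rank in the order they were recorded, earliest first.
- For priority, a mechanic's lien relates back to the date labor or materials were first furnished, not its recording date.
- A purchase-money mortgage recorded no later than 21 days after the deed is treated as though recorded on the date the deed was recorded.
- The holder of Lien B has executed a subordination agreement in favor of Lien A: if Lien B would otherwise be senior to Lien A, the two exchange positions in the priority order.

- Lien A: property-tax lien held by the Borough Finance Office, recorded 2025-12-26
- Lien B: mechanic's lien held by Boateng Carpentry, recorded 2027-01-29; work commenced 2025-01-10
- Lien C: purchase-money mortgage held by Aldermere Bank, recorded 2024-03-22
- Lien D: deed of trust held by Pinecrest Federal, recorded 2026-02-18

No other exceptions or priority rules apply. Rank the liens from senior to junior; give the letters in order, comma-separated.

Effective dates: B relates back to 2025-01-10 (work commenced); C's effective date is the deed date, 2024-03-08.
By effective date: C (2024-03-08), B (2025-01-10), A (2025-12-26), D (2026-02-18).
B is senior to A before the subordination, so the two trade places.

C, A, B, D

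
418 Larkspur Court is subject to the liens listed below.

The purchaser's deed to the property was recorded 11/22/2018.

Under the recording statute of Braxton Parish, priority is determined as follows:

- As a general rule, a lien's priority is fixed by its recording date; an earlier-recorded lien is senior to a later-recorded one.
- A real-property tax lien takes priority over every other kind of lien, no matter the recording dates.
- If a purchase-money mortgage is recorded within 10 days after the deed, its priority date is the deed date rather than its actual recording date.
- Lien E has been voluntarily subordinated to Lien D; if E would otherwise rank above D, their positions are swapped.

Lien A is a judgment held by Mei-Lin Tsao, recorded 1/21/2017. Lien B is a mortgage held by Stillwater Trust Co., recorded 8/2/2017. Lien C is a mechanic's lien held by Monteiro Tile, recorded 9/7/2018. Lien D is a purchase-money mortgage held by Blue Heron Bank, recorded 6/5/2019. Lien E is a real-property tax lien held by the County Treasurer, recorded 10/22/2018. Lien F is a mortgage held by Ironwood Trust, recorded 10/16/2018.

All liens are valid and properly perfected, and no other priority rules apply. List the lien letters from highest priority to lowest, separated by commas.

Adjusting effective dates: D was recorded 195 days after the deed, outside the 10-day window, so it keeps its recording date.
E, as a real-property tax lien, has superpriority and ranks first.
Among the remaining liens, by effective date: A (1/21/2017), B (8/2/2017), C (9/7/2018), F (10/16/2018), D (6/5/2019).
Because E would otherwise rank above D, the subordination swaps them.

D, A, B, C, F, E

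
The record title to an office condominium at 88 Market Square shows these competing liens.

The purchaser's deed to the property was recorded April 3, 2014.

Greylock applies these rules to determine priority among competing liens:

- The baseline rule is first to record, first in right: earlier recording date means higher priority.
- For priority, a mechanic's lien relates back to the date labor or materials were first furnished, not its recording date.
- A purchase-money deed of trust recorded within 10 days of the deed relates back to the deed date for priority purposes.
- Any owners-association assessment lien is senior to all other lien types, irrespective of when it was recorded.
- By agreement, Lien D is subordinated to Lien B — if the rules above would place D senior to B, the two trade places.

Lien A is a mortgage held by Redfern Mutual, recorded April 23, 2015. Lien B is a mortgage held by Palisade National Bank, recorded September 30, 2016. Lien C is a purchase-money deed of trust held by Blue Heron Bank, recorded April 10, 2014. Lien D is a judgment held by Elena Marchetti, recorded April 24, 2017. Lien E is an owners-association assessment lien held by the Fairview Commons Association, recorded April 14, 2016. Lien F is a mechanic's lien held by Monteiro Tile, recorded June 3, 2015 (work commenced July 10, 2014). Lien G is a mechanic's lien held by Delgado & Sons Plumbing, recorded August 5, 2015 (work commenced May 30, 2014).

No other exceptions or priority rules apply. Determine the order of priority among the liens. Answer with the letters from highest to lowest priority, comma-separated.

First, effective dates: C relates back to the deed date April 3, 2014; F is treated as recorded July 10, 2014, the work-commencement date; G is treated as recorded May 30, 2014, the work-commencement date.
E is an owners-association assessment lien, so it outranks all other liens regardless of date.
Among the remaining liens, by effective date: C (April 3, 2014), G (May 30, 2014), F (July 10, 2014), A (April 23, 2015), B (September 30, 2016), D (April 24, 2017).
D already ranks below B; the subordination has no effect.

E, C, G, F, A, B, D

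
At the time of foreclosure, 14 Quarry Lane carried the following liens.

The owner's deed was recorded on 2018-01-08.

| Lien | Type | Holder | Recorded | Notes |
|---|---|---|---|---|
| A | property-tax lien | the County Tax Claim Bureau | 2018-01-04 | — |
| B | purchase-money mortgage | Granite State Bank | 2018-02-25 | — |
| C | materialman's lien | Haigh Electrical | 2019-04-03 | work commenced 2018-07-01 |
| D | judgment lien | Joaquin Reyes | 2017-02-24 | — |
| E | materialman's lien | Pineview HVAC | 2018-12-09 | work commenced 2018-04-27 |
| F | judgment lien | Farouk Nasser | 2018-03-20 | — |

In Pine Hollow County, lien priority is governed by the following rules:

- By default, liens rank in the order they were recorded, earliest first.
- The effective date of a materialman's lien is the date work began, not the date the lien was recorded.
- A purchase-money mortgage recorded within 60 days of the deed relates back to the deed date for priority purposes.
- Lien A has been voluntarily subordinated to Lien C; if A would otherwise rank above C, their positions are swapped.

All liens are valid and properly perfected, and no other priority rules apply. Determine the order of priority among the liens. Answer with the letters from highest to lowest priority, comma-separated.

D, C, B, F, E, A

Effective dates after the stated exceptions: B was recorded within the 60-day window, so its effective date is the deed date 2018-01-08; C's effective date is 2018-07-01, when work began; E is treated as recorded 2018-04-27, the work-commencement date.
Sorted by effective date: D (2017-02-24), A (2018-01-04), B (2018-01-08), F (2018-03-20), E (2018-04-27), C (2018-07-01).
The subordination applies — A was senior to C — so A and C swap.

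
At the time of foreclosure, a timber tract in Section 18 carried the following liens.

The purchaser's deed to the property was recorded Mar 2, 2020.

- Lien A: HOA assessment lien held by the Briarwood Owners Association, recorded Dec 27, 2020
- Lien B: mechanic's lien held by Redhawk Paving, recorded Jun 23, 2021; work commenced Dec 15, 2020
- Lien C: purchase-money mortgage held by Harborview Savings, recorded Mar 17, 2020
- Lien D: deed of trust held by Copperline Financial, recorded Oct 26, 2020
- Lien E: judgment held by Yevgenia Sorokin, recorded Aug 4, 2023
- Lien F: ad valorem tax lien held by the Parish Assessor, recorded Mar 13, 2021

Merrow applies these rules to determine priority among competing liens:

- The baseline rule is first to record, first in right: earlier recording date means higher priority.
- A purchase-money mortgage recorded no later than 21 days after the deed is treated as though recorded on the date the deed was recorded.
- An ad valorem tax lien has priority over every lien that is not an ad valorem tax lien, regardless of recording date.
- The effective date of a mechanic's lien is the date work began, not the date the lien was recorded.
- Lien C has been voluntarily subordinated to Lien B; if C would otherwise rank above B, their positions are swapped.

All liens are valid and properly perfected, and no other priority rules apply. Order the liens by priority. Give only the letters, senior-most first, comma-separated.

Adjusting effective dates: B relates back to Dec 15, 2020 (work commenced); C's effective date is the deed date, Mar 2, 2020.
As an ad valorem tax lien, F is senior to every other lien.
Remaining liens by effective date: C (Mar 2, 2020), D (Oct 26, 2020), B (Dec 15, 2020), A (Dec 27, 2020), E (Aug 4, 2023).
Because C would otherwise rank above B, the subordination swaps them.

F, B, D, C, A, E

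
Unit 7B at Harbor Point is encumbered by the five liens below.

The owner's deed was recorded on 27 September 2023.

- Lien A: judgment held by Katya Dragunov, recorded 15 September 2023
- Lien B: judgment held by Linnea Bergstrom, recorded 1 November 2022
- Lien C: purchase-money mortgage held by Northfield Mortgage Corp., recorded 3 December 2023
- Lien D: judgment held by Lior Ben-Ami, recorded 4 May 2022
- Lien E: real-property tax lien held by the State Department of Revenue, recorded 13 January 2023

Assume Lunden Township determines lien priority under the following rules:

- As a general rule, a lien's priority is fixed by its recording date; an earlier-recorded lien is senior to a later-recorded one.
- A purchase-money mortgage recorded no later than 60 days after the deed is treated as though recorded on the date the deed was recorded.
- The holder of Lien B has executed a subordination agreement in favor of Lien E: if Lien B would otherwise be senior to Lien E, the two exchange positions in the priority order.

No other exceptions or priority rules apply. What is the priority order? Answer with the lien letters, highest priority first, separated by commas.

Effective dates after the stated exceptions: C was recorded 67 days after the deed — beyond 60 days — so no relation-back applies.
Ordering by effective date: D (4 May 2022), B (1 November 2022), E (13 January 2023), A (15 September 2023), C (3 December 2023).
The subordination applies — B was senior to E — so B and E swap.

D, E, B, A, C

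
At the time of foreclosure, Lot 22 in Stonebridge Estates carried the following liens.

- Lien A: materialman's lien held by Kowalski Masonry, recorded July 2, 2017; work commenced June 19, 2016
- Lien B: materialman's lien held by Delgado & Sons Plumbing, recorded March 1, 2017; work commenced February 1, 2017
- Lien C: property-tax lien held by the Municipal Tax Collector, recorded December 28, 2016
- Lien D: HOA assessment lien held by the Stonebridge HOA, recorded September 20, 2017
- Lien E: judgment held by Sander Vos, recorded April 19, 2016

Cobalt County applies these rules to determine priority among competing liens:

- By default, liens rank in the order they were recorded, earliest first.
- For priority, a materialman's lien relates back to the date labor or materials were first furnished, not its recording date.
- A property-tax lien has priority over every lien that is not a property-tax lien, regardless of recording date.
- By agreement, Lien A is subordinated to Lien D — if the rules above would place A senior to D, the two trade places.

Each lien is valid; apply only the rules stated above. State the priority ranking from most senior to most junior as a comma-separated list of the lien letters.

First, effective dates: A's effective date is June 19, 2016, when work began; B is treated as recorded February 1, 2017, the work-commencement date.
C, as a property-tax lien, has superpriority and ranks first.
Among the remaining liens, by effective date: E (April 19, 2016), A (June 19, 2016), B (February 1, 2017), D (September 20, 2017).
A would otherwise be senior to D, so under the subordination agreement A and D exchange positions.

C, E, D, B, A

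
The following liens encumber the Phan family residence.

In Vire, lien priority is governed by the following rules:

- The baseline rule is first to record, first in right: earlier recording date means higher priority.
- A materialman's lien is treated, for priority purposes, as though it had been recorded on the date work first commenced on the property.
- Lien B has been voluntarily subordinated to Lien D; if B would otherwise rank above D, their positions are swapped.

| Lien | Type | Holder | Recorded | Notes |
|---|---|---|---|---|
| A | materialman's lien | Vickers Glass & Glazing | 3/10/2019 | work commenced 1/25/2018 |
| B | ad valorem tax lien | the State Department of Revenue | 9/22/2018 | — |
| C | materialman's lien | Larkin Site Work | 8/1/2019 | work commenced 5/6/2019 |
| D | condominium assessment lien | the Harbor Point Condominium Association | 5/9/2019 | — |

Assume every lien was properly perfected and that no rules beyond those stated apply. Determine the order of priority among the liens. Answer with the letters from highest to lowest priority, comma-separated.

A, D, C, B

Adjusting effective dates: A's effective date is 1/25/2018, when work began; C relates back to 5/6/2019 (work commenced).
By effective date, earliest first: A (1/25/2018), B (9/22/2018), C (5/6/2019), D (5/9/2019).
B would otherwise be senior to D, so under the subordination agreement B and D exchange positions.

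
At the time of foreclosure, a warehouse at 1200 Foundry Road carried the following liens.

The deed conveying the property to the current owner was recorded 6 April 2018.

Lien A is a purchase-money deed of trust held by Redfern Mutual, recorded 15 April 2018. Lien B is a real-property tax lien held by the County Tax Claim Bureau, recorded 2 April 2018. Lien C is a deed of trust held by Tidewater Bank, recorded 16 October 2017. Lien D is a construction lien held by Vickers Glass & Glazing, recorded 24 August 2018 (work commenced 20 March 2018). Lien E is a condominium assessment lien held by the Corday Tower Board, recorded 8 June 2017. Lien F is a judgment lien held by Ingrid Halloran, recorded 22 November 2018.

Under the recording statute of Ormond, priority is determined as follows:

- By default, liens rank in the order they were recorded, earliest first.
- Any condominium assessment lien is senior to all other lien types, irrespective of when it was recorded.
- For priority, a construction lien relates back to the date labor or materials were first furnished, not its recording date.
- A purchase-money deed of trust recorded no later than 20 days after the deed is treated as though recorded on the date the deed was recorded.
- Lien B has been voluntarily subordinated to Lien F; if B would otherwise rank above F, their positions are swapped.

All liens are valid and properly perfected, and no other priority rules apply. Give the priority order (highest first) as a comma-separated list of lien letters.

First, effective dates: A was recorded within the 20-day window, so its effective date is the deed date 6 April 2018; D is treated as recorded 20 March 2018, the work-commencement date.
E is a condominium assessment lien, so it outranks all other liens regardless of date.
The other liens, earliest effective date first: C (16 October 2017), D (20 March 2018), B (2 April 2018), A (6 April 2018), F (22 November 2018).
The subordination applies — B was senior to F — so B and F swap.

E, C, D, F, A, B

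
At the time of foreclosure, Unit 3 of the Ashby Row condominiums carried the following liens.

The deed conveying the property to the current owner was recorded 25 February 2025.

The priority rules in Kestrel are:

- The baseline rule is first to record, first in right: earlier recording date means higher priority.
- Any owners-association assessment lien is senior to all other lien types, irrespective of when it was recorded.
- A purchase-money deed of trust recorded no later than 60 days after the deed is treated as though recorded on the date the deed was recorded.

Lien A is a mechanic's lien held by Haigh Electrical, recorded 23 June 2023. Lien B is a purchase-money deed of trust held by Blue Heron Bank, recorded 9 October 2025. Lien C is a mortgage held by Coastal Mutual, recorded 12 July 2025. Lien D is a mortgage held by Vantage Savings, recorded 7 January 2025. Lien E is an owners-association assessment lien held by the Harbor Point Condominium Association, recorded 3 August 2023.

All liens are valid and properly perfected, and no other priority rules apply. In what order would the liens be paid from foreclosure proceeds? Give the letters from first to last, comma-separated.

E, A, D, C, B

Effective dates after the stated exceptions: B was recorded 226 days after the deed, outside the 60-day window, so it keeps its recording date.
E is an owners-association assessment lien and takes priority over every other lien.
Ordering the rest by effective date: A (23 June 2023), D (7 January 2025), C (12 July 2025), B (9 October 2025).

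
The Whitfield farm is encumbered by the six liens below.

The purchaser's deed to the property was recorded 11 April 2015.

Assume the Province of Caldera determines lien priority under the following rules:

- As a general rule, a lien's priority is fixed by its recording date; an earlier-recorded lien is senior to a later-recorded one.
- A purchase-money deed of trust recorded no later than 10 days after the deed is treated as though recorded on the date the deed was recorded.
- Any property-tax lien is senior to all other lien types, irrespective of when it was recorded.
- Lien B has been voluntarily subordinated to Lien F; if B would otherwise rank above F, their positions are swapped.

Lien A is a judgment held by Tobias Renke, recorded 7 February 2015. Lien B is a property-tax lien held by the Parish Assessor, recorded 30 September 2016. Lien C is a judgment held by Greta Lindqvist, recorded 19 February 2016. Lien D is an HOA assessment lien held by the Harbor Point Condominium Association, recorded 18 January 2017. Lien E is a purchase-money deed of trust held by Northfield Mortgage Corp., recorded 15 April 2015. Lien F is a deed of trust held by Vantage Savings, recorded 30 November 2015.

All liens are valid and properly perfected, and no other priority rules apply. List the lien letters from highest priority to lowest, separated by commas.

Adjusting effective dates: E relates back to the deed date 11 April 2015.
As a property-tax lien, B is senior to every other lien.
The other liens, earliest effective date first: A (7 February 2015), E (11 April 2015), F (30 November 2015), C (19 February 2016), D (18 January 2017).
Because B would otherwise rank above F, the subordination swaps them.

F, A, E, B, C, D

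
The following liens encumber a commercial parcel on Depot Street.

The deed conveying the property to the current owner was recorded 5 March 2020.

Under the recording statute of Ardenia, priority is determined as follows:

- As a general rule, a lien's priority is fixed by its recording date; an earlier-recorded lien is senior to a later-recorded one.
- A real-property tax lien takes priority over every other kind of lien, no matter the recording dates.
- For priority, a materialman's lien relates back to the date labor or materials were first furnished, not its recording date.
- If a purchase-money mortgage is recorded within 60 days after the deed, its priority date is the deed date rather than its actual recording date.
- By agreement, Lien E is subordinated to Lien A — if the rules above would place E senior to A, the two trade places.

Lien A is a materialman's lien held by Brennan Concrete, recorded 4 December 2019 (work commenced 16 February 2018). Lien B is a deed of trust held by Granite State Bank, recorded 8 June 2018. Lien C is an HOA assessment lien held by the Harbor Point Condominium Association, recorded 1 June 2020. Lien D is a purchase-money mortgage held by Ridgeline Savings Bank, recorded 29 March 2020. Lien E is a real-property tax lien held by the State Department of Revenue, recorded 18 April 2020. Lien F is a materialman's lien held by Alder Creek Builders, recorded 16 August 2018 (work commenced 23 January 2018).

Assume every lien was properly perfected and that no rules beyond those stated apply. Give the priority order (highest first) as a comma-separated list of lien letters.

A, F, E, B, D, C

Adjusting effective dates: A relates back to 16 February 2018 (work commenced); D was recorded within the 60-day window, so its effective date is the deed date 5 March 2020; F's effective date is 23 January 2018, when work began.
E is a real-property tax lien, so it outranks all other liens regardless of date.
The other liens, earliest effective date first: F (23 January 2018), A (16 February 2018), B (8 June 2018), D (5 March 2020), C (1 June 2020).
Because E would otherwise rank above A, the subordination swaps them.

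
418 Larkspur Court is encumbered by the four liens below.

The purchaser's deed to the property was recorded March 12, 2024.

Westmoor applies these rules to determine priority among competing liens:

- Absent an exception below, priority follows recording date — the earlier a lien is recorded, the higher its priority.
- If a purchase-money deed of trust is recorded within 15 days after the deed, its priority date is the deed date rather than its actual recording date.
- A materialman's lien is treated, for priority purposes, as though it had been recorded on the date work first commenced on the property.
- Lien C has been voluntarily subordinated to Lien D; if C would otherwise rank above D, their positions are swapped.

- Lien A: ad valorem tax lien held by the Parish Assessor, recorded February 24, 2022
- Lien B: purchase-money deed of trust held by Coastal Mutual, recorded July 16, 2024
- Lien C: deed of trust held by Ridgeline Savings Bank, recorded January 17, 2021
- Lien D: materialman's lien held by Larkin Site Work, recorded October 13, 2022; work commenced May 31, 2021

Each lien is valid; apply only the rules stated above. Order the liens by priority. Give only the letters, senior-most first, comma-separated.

D, C, A, B

First, effective dates: B missed the 15-day window (126 days after the deed), so its recording date stands; D relates back to May 31, 2021 (work commenced).
By effective date, earliest first: C (January 17, 2021), D (May 31, 2021), A (February 24, 2022), B (July 16, 2024).
C is senior to D before the subordination, so the two trade places.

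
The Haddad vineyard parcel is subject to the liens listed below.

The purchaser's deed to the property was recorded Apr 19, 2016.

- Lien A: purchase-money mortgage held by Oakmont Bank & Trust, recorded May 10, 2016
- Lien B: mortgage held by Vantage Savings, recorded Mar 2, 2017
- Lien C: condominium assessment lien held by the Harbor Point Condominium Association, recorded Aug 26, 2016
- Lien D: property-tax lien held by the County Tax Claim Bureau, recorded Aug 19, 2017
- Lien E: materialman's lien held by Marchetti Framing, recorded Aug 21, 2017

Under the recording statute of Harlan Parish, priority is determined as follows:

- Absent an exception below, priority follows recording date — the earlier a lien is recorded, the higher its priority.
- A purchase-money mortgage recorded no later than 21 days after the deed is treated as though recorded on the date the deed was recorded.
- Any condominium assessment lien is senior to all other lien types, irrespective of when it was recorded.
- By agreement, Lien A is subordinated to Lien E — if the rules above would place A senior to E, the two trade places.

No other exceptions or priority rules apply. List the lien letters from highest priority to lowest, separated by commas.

Adjusting effective dates: A's effective date is the deed date, Apr 19, 2016.
C is a condominium assessment lien and takes priority over every other lien.
Ordering the rest by effective date: A (Apr 19, 2016), B (Mar 2, 2017), D (Aug 19, 2017), E (Aug 21, 2017).
The subordination applies — A was senior to E — so A and E swap.

C, E, B, D, A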